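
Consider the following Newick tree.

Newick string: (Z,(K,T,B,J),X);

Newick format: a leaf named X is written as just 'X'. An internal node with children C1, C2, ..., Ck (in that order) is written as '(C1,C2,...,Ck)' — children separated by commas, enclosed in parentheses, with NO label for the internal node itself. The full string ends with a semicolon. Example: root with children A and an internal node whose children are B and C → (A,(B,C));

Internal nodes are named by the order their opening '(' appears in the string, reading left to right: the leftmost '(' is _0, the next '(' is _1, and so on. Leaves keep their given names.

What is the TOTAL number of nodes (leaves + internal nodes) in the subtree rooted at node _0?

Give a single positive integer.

Newick: (Z,(K,T,B,J),X);
Locate _0: it is the '(' at position 0 (the 1st '(' reading left to right).
Query: subtree rooted at _0
_0: subtree_size = 1 + 7
  Z: subtree_size = 1 + 0
  _1: subtree_size = 1 + 4
    K: subtree_size = 1 + 0
    T: subtree_size = 1 + 0
    B: subtree_size = 1 + 0
    J: subtree_size = 1 + 0
  X: subtree_size = 1 + 0
Total subtree size of _0: 8

Answer: 8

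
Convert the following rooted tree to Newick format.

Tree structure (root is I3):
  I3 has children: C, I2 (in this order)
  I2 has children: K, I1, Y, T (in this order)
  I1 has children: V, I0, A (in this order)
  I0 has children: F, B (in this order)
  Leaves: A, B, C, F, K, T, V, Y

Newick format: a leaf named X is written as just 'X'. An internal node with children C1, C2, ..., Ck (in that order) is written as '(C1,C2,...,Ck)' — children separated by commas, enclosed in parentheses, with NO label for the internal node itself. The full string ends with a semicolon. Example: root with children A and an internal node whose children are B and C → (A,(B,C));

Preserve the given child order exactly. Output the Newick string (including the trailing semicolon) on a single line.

internal I3 with children ['C', 'I2']
  leaf 'C' → 'C'
  internal I2 with children ['K', 'I1', 'Y', 'T']
    leaf 'K' → 'K'
    internal I1 with children ['V', 'I0', 'A']
      leaf 'V' → 'V'
      internal I0 with children ['F', 'B']
        leaf 'F' → 'F'
        leaf 'B' → 'B'
      → '(F,B)'
      leaf 'A' → 'A'
    → '(V,(F,B),A)'
    leaf 'Y' → 'Y'
    leaf 'T' → 'T'
  → '(K,(V,(F,B),A),Y,T)'
→ '(C,(K,(V,(F,B),A),Y,T))'
Final: (C,(K,(V,(F,B),A),Y,T));

Answer: (C,(K,(V,(F,B),A),Y,T));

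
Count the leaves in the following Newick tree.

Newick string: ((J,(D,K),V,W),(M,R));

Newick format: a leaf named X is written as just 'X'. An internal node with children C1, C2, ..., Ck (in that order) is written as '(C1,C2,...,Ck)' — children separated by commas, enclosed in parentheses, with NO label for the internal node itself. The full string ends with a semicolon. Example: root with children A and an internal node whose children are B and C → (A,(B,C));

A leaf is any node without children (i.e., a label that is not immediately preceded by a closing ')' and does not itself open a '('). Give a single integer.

Newick: ((J,(D,K),V,W),(M,R));
Scan left-to-right; a leaf is any maximal label run not followed by '(':
  pos 2: leaf 'J' → count = 1
  pos 5: leaf 'D' → count = 2
  pos 7: leaf 'K' → count = 3
  pos 10: leaf 'V' → count = 4
  pos 12: leaf 'W' → count = 5
  pos 16: leaf 'M' → count = 6
  pos 18: leaf 'R' → count = 7
Total leaves: 7

Answer: 7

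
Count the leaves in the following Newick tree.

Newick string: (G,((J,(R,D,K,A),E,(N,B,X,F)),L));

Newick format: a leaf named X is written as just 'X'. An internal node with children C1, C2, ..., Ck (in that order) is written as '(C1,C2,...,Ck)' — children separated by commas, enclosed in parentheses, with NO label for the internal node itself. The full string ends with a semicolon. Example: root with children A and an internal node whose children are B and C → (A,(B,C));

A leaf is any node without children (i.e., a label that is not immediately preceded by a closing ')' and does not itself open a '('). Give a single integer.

Newick: (G,((J,(R,D,K,A),E,(N,B,X,F)),L));
Scan left-to-right; a leaf is any maximal label run not followed by '(':
  pos 1: leaf 'G' → count = 1
  pos 5: leaf 'J' → count = 2
  pos 8: leaf 'R' → count = 3
  pos 10: leaf 'D' → count = 4
  pos 12: leaf 'K' → count = 5
  pos 14: leaf 'A' → count = 6
  pos 17: leaf 'E' → count = 7
  pos 20: leaf 'N' → count = 8
  pos 22: leaf 'B' → count = 9
  pos 24: leaf 'X' → count = 10
  pos 26: leaf 'F' → count = 11
  pos 30: leaf 'L' → count = 12
Total leaves: 12

Answer: 12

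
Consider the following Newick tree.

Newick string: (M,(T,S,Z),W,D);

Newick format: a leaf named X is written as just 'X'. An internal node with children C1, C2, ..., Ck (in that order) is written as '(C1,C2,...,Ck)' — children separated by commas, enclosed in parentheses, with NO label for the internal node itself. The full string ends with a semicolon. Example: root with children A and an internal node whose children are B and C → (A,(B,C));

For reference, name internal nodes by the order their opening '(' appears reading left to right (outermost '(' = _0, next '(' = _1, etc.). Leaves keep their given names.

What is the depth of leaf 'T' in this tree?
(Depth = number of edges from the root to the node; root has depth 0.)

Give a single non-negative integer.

Answer: 2

Derivation:
Newick: (M,(T,S,Z),W,D);
Naming internals by '(' encounter order: outermost '(' = _0, next = _1, ...
Query node: T
Path from root: _0 -> _1 -> T
Depth of T: 2 (number of edges from root)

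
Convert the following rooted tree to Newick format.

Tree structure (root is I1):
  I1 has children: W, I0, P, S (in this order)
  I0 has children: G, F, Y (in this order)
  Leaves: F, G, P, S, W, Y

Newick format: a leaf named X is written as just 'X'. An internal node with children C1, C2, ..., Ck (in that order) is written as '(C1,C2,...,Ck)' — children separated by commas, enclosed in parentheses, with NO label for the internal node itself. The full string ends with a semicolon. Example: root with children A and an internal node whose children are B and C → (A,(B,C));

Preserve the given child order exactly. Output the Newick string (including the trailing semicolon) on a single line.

Answer: (W,(G,F,Y),P,S);

Derivation:
internal I1 with children ['W', 'I0', 'P', 'S']
  leaf 'W' → 'W'
  internal I0 with children ['G', 'F', 'Y']
    leaf 'G' → 'G'
    leaf 'F' → 'F'
    leaf 'Y' → 'Y'
  → '(G,F,Y)'
  leaf 'P' → 'P'
  leaf 'S' → 'S'
→ '(W,(G,F,Y),P,S)'
Final: (W,(G,F,Y),P,S);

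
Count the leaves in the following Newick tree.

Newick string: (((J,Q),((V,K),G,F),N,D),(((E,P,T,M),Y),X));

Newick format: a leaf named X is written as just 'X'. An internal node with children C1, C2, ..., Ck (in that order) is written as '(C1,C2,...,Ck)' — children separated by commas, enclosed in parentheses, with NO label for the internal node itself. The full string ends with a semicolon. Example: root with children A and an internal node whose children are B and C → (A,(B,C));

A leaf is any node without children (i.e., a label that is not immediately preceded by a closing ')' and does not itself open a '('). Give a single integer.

Answer: 14

Derivation:
Newick: (((J,Q),((V,K),G,F),N,D),(((E,P,T,M),Y),X));
Scan left-to-right; a leaf is any maximal label run not followed by '(':
  pos 3: leaf 'J' → count = 1
  pos 5: leaf 'Q' → count = 2
  pos 10: leaf 'V' → count = 3
  pos 12: leaf 'K' → count = 4
  pos 15: leaf 'G' → count = 5
  pos 17: leaf 'F' → count = 6
  pos 20: leaf 'N' → count = 7
  pos 22: leaf 'D' → count = 8
  pos 28: leaf 'E' → count = 9
  pos 30: leaf 'P' → count = 10
  pos 32: leaf 'T' → count = 11
  pos 34: leaf 'M' → count = 12
  pos 37: leaf 'Y' → count = 13
  pos 40: leaf 'X' → count = 14
Total leaves: 14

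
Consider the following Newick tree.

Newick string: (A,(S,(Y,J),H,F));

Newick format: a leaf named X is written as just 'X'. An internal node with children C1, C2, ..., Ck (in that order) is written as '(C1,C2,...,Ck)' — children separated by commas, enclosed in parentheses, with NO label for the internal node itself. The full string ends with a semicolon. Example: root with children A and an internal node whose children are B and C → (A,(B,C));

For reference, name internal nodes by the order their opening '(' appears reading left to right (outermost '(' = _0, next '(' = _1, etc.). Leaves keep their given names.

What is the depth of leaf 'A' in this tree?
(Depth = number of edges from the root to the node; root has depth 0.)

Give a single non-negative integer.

Answer: 1

Derivation:
Newick: (A,(S,(Y,J),H,F));
Naming internals by '(' encounter order: outermost '(' = _0, next = _1, ...
Query node: A
Path from root: _0 -> A
Depth of A: 1 (number of edges from root)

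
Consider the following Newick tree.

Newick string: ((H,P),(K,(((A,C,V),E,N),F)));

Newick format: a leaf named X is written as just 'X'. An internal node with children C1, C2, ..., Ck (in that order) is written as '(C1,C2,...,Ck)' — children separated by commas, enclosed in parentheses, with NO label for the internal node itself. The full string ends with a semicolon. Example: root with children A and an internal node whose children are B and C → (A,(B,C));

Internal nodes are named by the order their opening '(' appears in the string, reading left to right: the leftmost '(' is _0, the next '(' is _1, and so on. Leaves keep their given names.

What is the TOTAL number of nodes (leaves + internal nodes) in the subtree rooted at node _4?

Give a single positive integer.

Answer: 7

Derivation:
Newick: ((H,P),(K,(((A,C,V),E,N),F)));
Locate _4: it is the '(' at position 11 (the 5th '(' reading left to right).
Query: subtree rooted at _4
_4: subtree_size = 1 + 6
  _5: subtree_size = 1 + 3
    A: subtree_size = 1 + 0
    C: subtree_size = 1 + 0
    V: subtree_size = 1 + 0
  E: subtree_size = 1 + 0
  N: subtree_size = 1 + 0
Total subtree size of _4: 7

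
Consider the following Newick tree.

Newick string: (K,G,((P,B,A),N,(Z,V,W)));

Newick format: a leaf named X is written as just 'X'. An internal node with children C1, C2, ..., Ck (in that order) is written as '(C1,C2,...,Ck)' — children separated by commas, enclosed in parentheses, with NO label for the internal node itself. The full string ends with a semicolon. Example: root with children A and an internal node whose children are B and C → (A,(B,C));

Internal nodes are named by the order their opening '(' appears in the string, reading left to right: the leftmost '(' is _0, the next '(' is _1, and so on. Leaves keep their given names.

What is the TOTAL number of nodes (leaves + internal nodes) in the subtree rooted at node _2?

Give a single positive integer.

Answer: 4

Derivation:
Newick: (K,G,((P,B,A),N,(Z,V,W)));
Locate _2: it is the '(' at position 6 (the 3rd '(' reading left to right).
Query: subtree rooted at _2
_2: subtree_size = 1 + 3
  P: subtree_size = 1 + 0
  B: subtree_size = 1 + 0
  A: subtree_size = 1 + 0
Total subtree size of _2: 4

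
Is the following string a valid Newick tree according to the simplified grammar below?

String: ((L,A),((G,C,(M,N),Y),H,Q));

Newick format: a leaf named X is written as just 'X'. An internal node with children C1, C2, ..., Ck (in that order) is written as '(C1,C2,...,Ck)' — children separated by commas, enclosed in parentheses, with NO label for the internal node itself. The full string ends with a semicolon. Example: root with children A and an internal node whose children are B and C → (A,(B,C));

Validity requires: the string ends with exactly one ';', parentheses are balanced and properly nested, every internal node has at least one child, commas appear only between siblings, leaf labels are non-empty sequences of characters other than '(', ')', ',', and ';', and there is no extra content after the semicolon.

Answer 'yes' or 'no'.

Input: ((L,A),((G,C,(M,N),Y),H,Q));
Paren balance: 5 '(' vs 5 ')' OK
Ends with single ';': True
Full parse: OK
Valid: True

Answer: yes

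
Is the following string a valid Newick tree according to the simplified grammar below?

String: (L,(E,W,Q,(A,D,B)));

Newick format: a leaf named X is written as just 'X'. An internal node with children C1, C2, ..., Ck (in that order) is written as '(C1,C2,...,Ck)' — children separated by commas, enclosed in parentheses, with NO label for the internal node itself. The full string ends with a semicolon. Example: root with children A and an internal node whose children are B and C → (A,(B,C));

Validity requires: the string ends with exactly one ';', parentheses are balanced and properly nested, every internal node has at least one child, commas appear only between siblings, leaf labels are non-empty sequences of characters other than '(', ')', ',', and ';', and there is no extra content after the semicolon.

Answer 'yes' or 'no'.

Input: (L,(E,W,Q,(A,D,B)));
Paren balance: 3 '(' vs 3 ')' OK
Ends with single ';': True
Full parse: OK
Valid: True

Answer: yes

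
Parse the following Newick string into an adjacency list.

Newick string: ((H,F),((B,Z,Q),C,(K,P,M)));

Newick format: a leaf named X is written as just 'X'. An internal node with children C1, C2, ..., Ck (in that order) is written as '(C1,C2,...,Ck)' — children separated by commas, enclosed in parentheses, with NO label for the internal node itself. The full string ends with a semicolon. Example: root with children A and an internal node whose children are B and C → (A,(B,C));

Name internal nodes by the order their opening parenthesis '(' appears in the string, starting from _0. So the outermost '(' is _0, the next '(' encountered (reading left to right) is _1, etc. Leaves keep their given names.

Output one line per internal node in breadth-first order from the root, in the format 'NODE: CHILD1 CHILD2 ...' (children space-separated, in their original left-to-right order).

Answer: _0: _1 _2
_1: H F
_2: _3 C _4
_3: B Z Q
_4: K P M

Derivation:
Input: ((H,F),((B,Z,Q),C,(K,P,M)));
Scanning left-to-right, naming '(' by encounter order:
  pos 0: '(' -> open internal node _0 (depth 1)
  pos 1: '(' -> open internal node _1 (depth 2)
  pos 5: ')' -> close internal node _1 (now at depth 1)
  pos 7: '(' -> open internal node _2 (depth 2)
  pos 8: '(' -> open internal node _3 (depth 3)
  pos 14: ')' -> close internal node _3 (now at depth 2)
  pos 18: '(' -> open internal node _4 (depth 3)
  pos 24: ')' -> close internal node _4 (now at depth 2)
  pos 25: ')' -> close internal node _2 (now at depth 1)
  pos 26: ')' -> close internal node _0 (now at depth 0)
Total internal nodes: 5
BFS adjacency from root:
  _0: _1 _2
  _1: H F
  _2: _3 C _4
  _3: B Z Q
  _4: K P M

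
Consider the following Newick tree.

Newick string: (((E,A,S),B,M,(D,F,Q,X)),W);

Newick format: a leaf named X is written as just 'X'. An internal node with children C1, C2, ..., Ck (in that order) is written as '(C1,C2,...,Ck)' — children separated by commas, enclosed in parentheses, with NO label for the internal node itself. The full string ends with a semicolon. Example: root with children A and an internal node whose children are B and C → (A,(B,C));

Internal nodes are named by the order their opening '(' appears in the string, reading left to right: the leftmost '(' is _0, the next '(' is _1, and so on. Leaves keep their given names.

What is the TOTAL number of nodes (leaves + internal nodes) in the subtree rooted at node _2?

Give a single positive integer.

Newick: (((E,A,S),B,M,(D,F,Q,X)),W);
Locate _2: it is the '(' at position 2 (the 3rd '(' reading left to right).
Query: subtree rooted at _2
_2: subtree_size = 1 + 3
  E: subtree_size = 1 + 0
  A: subtree_size = 1 + 0
  S: subtree_size = 1 + 0
Total subtree size of _2: 4

Answer: 4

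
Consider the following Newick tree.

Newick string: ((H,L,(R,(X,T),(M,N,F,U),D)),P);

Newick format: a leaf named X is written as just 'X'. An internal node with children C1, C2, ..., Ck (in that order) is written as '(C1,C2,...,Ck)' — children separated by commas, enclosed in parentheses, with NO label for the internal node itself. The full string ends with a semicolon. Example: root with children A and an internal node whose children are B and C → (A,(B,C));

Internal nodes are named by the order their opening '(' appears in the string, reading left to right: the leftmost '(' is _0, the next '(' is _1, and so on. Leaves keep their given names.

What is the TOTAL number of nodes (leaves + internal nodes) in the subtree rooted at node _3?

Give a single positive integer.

Newick: ((H,L,(R,(X,T),(M,N,F,U),D)),P);
Locate _3: it is the '(' at position 9 (the 4th '(' reading left to right).
Query: subtree rooted at _3
_3: subtree_size = 1 + 2
  X: subtree_size = 1 + 0
  T: subtree_size = 1 + 0
Total subtree size of _3: 3

Answer: 3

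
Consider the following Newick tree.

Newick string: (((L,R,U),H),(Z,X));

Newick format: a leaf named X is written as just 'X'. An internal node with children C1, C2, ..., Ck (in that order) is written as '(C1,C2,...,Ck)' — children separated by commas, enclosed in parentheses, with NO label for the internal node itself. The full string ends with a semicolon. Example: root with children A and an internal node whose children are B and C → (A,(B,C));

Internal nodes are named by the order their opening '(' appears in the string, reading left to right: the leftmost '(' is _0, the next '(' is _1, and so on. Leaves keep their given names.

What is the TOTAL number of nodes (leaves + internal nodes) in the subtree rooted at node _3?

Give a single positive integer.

Answer: 3

Derivation:
Newick: (((L,R,U),H),(Z,X));
Locate _3: it is the '(' at position 13 (the 4th '(' reading left to right).
Query: subtree rooted at _3
_3: subtree_size = 1 + 2
  Z: subtree_size = 1 + 0
  X: subtree_size = 1 + 0
Total subtree size of _3: 3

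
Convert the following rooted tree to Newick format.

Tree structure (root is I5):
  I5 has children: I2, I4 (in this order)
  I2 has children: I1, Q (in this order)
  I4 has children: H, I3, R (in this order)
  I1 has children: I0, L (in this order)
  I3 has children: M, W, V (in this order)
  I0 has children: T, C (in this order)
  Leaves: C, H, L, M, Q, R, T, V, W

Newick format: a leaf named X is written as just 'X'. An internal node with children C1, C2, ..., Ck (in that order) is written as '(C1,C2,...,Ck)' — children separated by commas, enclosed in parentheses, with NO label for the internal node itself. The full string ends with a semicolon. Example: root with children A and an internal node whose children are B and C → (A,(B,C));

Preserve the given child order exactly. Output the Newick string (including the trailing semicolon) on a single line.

Answer: ((((T,C),L),Q),(H,(M,W,V),R));

Derivation:
internal I5 with children ['I2', 'I4']
  internal I2 with children ['I1', 'Q']
    internal I1 with children ['I0', 'L']
      internal I0 with children ['T', 'C']
        leaf 'T' → 'T'
        leaf 'C' → 'C'
      → '(T,C)'
      leaf 'L' → 'L'
    → '((T,C),L)'
    leaf 'Q' → 'Q'
  → '(((T,C),L),Q)'
  internal I4 with children ['H', 'I3', 'R']
    leaf 'H' → 'H'
    internal I3 with children ['M', 'W', 'V']
      leaf 'M' → 'M'
      leaf 'W' → 'W'
      leaf 'V' → 'V'
    → '(M,W,V)'
    leaf 'R' → 'R'
  → '(H,(M,W,V),R)'
→ '((((T,C),L),Q),(H,(M,W,V),R))'
Final: ((((T,C),L),Q),(H,(M,W,V),R));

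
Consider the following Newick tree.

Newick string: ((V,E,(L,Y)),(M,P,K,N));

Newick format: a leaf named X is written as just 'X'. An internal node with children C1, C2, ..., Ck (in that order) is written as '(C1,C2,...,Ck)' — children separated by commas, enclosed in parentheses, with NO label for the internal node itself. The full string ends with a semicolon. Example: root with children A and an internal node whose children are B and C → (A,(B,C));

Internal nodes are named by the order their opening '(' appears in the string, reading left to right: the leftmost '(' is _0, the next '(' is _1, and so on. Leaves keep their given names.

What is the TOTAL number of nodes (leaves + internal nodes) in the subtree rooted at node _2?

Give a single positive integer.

Newick: ((V,E,(L,Y)),(M,P,K,N));
Locate _2: it is the '(' at position 6 (the 3rd '(' reading left to right).
Query: subtree rooted at _2
_2: subtree_size = 1 + 2
  L: subtree_size = 1 + 0
  Y: subtree_size = 1 + 0
Total subtree size of _2: 3

Answer: 3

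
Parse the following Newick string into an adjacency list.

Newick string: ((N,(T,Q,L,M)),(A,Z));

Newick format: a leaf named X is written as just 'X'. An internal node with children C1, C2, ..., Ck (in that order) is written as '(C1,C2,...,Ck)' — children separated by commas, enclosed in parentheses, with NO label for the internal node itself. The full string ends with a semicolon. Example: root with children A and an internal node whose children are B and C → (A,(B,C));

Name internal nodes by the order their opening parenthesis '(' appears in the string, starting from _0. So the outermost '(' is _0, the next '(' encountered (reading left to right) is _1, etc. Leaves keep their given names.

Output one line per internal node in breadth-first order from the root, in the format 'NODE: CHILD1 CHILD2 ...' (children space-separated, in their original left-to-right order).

Answer: _0: _1 _3
_1: N _2
_3: A Z
_2: T Q L M

Derivation:
Input: ((N,(T,Q,L,M)),(A,Z));
Scanning left-to-right, naming '(' by encounter order:
  pos 0: '(' -> open internal node _0 (depth 1)
  pos 1: '(' -> open internal node _1 (depth 2)
  pos 4: '(' -> open internal node _2 (depth 3)
  pos 12: ')' -> close internal node _2 (now at depth 2)
  pos 13: ')' -> close internal node _1 (now at depth 1)
  pos 15: '(' -> open internal node _3 (depth 2)
  pos 19: ')' -> close internal node _3 (now at depth 1)
  pos 20: ')' -> close internal node _0 (now at depth 0)
Total internal nodes: 4
BFS adjacency from root:
  _0: _1 _3
  _1: N _2
  _3: A Z
  _2: T Q L M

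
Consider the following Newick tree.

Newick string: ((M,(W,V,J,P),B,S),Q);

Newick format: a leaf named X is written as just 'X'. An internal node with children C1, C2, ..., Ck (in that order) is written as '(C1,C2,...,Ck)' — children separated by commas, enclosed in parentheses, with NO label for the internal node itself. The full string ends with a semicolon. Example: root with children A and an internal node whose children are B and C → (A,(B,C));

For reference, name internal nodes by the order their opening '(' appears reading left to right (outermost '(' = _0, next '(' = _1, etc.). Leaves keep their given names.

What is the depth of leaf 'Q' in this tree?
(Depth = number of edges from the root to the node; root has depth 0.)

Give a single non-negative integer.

Answer: 1

Derivation:
Newick: ((M,(W,V,J,P),B,S),Q);
Naming internals by '(' encounter order: outermost '(' = _0, next = _1, ...
Query node: Q
Path from root: _0 -> Q
Depth of Q: 1 (number of edges from root)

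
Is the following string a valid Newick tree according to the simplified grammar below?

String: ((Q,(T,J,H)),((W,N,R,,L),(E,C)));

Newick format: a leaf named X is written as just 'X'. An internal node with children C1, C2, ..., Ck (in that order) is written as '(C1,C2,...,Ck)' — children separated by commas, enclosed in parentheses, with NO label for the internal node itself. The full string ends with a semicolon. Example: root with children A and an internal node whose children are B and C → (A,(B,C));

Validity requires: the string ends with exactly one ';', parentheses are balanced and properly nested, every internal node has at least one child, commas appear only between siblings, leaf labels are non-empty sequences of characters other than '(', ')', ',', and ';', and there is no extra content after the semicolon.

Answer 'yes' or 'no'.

Answer: no

Derivation:
Input: ((Q,(T,J,H)),((W,N,R,,L),(E,C)));
Paren balance: 6 '(' vs 6 ')' OK
Ends with single ';': True
Full parse: FAILS (empty leaf label at pos 21)
Valid: False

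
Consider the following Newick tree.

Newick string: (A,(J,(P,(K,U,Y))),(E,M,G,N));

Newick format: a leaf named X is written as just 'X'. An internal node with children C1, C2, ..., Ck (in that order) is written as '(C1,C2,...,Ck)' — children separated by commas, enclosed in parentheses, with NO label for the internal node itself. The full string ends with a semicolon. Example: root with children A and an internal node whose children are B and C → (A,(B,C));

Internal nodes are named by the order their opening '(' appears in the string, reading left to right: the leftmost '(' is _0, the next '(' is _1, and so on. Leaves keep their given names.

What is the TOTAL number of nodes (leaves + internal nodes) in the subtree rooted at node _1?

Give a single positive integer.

Newick: (A,(J,(P,(K,U,Y))),(E,M,G,N));
Locate _1: it is the '(' at position 3 (the 2nd '(' reading left to right).
Query: subtree rooted at _1
_1: subtree_size = 1 + 7
  J: subtree_size = 1 + 0
  _2: subtree_size = 1 + 5
    P: subtree_size = 1 + 0
    _3: subtree_size = 1 + 3
      K: subtree_size = 1 + 0
      U: subtree_size = 1 + 0
      Y: subtree_size = 1 + 0
Total subtree size of _1: 8

Answer: 8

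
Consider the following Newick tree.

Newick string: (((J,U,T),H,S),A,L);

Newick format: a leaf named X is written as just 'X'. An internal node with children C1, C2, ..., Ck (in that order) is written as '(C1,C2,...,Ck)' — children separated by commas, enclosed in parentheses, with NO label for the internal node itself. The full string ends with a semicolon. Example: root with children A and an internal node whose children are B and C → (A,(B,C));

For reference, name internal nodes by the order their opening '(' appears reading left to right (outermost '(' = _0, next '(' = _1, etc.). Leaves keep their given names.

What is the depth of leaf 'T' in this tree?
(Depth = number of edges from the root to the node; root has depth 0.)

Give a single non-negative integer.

Answer: 3

Derivation:
Newick: (((J,U,T),H,S),A,L);
Naming internals by '(' encounter order: outermost '(' = _0, next = _1, ...
Query node: T
Path from root: _0 -> _1 -> _2 -> T
Depth of T: 3 (number of edges from root)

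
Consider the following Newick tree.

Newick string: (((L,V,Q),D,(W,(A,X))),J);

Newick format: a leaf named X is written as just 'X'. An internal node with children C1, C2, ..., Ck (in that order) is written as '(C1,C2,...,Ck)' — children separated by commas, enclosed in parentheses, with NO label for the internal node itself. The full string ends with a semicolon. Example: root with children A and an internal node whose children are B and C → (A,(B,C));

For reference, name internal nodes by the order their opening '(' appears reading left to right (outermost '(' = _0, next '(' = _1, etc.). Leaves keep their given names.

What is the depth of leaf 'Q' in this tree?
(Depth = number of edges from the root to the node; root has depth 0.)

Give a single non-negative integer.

Newick: (((L,V,Q),D,(W,(A,X))),J);
Naming internals by '(' encounter order: outermost '(' = _0, next = _1, ...
Query node: Q
Path from root: _0 -> _1 -> _2 -> Q
Depth of Q: 3 (number of edges from root)

Answer: 3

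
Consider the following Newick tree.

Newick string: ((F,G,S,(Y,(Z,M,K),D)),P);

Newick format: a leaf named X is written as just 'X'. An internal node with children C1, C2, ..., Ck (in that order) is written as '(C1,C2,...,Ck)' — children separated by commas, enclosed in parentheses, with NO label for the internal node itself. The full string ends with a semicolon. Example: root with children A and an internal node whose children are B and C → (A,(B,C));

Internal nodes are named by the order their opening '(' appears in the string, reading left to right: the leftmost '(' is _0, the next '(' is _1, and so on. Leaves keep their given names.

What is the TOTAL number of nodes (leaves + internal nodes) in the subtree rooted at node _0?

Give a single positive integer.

Answer: 13

Derivation:
Newick: ((F,G,S,(Y,(Z,M,K),D)),P);
Locate _0: it is the '(' at position 0 (the 1st '(' reading left to right).
Query: subtree rooted at _0
_0: subtree_size = 1 + 12
  _1: subtree_size = 1 + 10
    F: subtree_size = 1 + 0
    G: subtree_size = 1 + 0
    S: subtree_size = 1 + 0
    _2: subtree_size = 1 + 6
      Y: subtree_size = 1 + 0
      _3: subtree_size = 1 + 3
        Z: subtree_size = 1 + 0
        M: subtree_size = 1 + 0
        K: subtree_size = 1 + 0
      D: subtree_size = 1 + 0
  P: subtree_size = 1 + 0
Total subtree size of _0: 13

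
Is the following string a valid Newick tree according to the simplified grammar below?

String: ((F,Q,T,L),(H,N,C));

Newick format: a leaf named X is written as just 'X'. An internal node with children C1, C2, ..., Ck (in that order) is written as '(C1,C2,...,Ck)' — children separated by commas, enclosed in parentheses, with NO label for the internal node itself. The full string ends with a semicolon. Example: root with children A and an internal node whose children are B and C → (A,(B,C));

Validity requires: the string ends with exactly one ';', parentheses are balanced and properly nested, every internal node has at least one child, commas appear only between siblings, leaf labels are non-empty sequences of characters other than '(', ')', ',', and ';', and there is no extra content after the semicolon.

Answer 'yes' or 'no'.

Input: ((F,Q,T,L),(H,N,C));
Paren balance: 3 '(' vs 3 ')' OK
Ends with single ';': True
Full parse: OK
Valid: True

Answer: yes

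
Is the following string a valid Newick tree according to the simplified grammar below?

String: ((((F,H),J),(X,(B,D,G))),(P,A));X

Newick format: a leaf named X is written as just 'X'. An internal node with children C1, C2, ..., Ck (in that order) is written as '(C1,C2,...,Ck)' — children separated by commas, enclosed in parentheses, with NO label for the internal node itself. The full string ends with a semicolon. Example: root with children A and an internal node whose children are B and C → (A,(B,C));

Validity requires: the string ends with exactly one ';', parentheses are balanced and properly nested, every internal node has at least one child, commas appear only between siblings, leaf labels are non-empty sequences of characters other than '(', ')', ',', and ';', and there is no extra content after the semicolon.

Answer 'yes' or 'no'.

Input: ((((F,H),J),(X,(B,D,G))),(P,A));X
Paren balance: 7 '(' vs 7 ')' OK
Ends with single ';': False
Full parse: FAILS (must end with ;)
Valid: False

Answer: no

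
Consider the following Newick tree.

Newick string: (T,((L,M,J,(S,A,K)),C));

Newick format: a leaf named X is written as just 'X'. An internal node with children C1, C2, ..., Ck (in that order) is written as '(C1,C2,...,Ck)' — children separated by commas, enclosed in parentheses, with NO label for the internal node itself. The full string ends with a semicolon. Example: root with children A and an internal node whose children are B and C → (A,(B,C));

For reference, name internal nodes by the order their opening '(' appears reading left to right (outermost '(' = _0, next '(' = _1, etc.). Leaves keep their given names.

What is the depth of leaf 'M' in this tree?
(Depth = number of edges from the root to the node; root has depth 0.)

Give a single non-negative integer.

Newick: (T,((L,M,J,(S,A,K)),C));
Naming internals by '(' encounter order: outermost '(' = _0, next = _1, ...
Query node: M
Path from root: _0 -> _1 -> _2 -> M
Depth of M: 3 (number of edges from root)

Answer: 3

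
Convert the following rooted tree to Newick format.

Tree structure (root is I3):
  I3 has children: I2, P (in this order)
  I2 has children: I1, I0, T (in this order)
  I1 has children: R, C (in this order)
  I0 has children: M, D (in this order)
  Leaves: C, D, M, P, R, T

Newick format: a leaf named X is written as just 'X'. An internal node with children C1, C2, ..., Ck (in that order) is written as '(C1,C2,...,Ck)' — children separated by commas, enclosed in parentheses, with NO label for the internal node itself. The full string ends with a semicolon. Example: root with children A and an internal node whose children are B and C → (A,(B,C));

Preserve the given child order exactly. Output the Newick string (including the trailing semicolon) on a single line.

internal I3 with children ['I2', 'P']
  internal I2 with children ['I1', 'I0', 'T']
    internal I1 with children ['R', 'C']
      leaf 'R' → 'R'
      leaf 'C' → 'C'
    → '(R,C)'
    internal I0 with children ['M', 'D']
      leaf 'M' → 'M'
      leaf 'D' → 'D'
    → '(M,D)'
    leaf 'T' → 'T'
  → '((R,C),(M,D),T)'
  leaf 'P' → 'P'
→ '(((R,C),(M,D),T),P)'
Final: (((R,C),(M,D),T),P);

Answer: (((R,C),(M,D),T),P);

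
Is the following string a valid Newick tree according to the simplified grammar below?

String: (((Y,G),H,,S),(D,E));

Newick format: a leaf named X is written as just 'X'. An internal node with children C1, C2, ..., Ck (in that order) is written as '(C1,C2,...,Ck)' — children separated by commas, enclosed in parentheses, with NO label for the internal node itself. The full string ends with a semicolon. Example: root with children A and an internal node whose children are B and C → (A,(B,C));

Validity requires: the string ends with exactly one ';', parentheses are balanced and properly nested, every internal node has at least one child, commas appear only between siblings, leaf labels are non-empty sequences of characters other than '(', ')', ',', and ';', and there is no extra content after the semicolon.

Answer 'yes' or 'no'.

Input: (((Y,G),H,,S),(D,E));
Paren balance: 4 '(' vs 4 ')' OK
Ends with single ';': True
Full parse: FAILS (empty leaf label at pos 10)
Valid: False

Answer: no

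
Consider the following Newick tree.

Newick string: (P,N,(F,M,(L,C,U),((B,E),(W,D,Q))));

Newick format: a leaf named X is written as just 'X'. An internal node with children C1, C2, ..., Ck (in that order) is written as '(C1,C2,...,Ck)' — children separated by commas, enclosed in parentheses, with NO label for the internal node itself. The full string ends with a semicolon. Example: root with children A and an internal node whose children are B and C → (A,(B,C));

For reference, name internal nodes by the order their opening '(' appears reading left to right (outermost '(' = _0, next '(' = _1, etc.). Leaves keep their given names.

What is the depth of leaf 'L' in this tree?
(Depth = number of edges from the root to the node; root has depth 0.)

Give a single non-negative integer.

Newick: (P,N,(F,M,(L,C,U),((B,E),(W,D,Q))));
Naming internals by '(' encounter order: outermost '(' = _0, next = _1, ...
Query node: L
Path from root: _0 -> _1 -> _2 -> L
Depth of L: 3 (number of edges from root)

Answer: 3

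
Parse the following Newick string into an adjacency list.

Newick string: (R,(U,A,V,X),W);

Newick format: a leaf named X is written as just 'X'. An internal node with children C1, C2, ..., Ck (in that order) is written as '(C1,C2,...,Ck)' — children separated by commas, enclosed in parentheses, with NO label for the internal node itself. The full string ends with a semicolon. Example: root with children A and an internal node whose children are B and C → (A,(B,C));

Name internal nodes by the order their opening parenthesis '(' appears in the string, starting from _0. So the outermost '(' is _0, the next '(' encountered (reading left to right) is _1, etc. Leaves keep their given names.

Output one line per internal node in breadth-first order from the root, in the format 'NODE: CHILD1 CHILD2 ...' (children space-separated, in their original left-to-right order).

Answer: _0: R _1 W
_1: U A V X

Derivation:
Input: (R,(U,A,V,X),W);
Scanning left-to-right, naming '(' by encounter order:
  pos 0: '(' -> open internal node _0 (depth 1)
  pos 3: '(' -> open internal node _1 (depth 2)
  pos 11: ')' -> close internal node _1 (now at depth 1)
  pos 14: ')' -> close internal node _0 (now at depth 0)
Total internal nodes: 2
BFS adjacency from root:
  _0: R _1 W
  _1: U A V X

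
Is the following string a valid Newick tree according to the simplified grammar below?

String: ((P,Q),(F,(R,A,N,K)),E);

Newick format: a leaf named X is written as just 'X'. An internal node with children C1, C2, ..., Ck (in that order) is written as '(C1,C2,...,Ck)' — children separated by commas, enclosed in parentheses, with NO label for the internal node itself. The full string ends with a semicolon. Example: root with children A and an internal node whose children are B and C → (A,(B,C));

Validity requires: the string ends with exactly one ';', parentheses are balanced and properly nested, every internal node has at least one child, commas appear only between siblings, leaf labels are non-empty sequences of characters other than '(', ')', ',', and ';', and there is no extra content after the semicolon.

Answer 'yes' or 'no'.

Input: ((P,Q),(F,(R,A,N,K)),E);
Paren balance: 4 '(' vs 4 ')' OK
Ends with single ';': True
Full parse: OK
Valid: True

Answer: yes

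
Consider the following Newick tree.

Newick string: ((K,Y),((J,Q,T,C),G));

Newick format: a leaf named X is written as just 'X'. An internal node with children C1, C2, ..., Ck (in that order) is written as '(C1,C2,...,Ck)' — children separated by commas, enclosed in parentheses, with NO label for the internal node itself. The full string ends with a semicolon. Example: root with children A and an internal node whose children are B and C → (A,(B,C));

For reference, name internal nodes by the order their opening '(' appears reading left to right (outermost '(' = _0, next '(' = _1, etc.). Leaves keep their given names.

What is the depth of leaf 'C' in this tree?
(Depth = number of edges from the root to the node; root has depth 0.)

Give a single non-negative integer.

Answer: 3

Derivation:
Newick: ((K,Y),((J,Q,T,C),G));
Naming internals by '(' encounter order: outermost '(' = _0, next = _1, ...
Query node: C
Path from root: _0 -> _2 -> _3 -> C
Depth of C: 3 (number of edges from root)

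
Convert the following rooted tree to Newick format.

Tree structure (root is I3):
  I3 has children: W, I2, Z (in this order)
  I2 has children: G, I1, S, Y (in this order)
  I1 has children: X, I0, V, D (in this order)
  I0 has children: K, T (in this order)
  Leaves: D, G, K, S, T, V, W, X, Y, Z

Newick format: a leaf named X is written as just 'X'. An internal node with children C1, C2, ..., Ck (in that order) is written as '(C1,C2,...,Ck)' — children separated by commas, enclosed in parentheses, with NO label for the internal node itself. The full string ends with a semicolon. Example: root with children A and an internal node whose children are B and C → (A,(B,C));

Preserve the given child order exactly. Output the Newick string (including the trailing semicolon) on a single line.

internal I3 with children ['W', 'I2', 'Z']
  leaf 'W' → 'W'
  internal I2 with children ['G', 'I1', 'S', 'Y']
    leaf 'G' → 'G'
    internal I1 with children ['X', 'I0', 'V', 'D']
      leaf 'X' → 'X'
      internal I0 with children ['K', 'T']
        leaf 'K' → 'K'
        leaf 'T' → 'T'
      → '(K,T)'
      leaf 'V' → 'V'
      leaf 'D' → 'D'
    → '(X,(K,T),V,D)'
    leaf 'S' → 'S'
    leaf 'Y' → 'Y'
  → '(G,(X,(K,T),V,D),S,Y)'
  leaf 'Z' → 'Z'
→ '(W,(G,(X,(K,T),V,D),S,Y),Z)'
Final: (W,(G,(X,(K,T),V,D),S,Y),Z);

Answer: (W,(G,(X,(K,T),V,D),S,Y),Z);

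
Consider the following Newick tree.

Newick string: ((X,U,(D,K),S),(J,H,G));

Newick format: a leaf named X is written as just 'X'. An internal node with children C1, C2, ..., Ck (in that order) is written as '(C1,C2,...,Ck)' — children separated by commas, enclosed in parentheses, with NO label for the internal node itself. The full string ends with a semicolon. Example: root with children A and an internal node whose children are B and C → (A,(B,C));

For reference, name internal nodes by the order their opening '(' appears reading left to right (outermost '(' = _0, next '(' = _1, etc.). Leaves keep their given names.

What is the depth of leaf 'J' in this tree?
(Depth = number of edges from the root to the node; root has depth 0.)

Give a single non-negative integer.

Newick: ((X,U,(D,K),S),(J,H,G));
Naming internals by '(' encounter order: outermost '(' = _0, next = _1, ...
Query node: J
Path from root: _0 -> _3 -> J
Depth of J: 2 (number of edges from root)

Answer: 2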